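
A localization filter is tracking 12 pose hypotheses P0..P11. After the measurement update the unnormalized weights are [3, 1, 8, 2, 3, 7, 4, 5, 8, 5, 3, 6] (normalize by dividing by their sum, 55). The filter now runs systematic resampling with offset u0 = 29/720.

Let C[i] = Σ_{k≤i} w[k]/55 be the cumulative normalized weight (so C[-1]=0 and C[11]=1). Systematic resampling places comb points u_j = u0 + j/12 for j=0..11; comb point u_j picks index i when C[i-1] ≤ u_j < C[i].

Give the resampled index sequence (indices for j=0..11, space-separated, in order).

0 2 2 4 5 6 7 8 8 9 10 11

C = [3/55, 4/55, 12/55, 14/55, 17/55, 24/55, 28/55, 3/5, 41/55, 46/55, 49/55, 1]
j=0: u_0=29/720 ∈ [0, 3/55) → index 0
j=1: u_1=89/720 ∈ [4/55, 12/55) → index 2
j=2: u_2=149/720 ∈ [4/55, 12/55) → index 2
j=3: u_3=209/720 ∈ [14/55, 17/55) → index 4
j=4: u_4=269/720 ∈ [17/55, 24/55) → index 5
j=5: u_5=329/720 ∈ [24/55, 28/55) → index 6
j=6: u_6=389/720 ∈ [28/55, 3/5) → index 7
j=7: u_7=449/720 ∈ [3/5, 41/55) → index 8
j=8: u_8=509/720 ∈ [3/5, 41/55) → index 8
j=9: u_9=569/720 ∈ [41/55, 46/55) → index 9
j=10: u_10=629/720 ∈ [46/55, 49/55) → index 10
j=11: u_11=689/720 ∈ [49/55, 1) → index 11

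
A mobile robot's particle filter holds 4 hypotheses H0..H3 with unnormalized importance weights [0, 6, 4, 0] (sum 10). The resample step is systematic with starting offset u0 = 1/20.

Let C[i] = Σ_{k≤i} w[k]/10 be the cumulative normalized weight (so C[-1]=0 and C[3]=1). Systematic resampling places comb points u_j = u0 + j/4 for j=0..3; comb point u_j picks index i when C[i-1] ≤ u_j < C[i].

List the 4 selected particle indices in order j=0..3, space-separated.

1 1 1 2

C = [0, 3/5, 1, 1]
j=0: u_0=1/20 ∈ [0, 3/5) → index 1
j=1: u_1=3/10 ∈ [0, 3/5) → index 1
j=2: u_2=11/20 ∈ [0, 3/5) → index 1
j=3: u_3=4/5 ∈ [3/5, 1) → index 2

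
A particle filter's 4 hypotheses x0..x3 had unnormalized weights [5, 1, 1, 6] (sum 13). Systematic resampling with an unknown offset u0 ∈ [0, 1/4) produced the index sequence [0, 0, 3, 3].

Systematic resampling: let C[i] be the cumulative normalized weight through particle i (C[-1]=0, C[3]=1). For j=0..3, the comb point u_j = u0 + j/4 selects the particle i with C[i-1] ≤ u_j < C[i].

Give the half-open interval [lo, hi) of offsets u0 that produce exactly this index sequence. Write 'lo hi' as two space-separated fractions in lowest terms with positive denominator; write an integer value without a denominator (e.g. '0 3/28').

1/26 7/52

C = [5/13, 6/13, 7/13, 1]
j=0 picked index 0: u0 ∈ [0, 5/13)
j=1 picked index 0: u0 ∈ [-1/4, 7/52)
j=2 picked index 3: u0 ∈ [1/26, 1/2)
j=3 picked index 3: u0 ∈ [-11/52, 1/4)
intersection: [1/26, 7/52)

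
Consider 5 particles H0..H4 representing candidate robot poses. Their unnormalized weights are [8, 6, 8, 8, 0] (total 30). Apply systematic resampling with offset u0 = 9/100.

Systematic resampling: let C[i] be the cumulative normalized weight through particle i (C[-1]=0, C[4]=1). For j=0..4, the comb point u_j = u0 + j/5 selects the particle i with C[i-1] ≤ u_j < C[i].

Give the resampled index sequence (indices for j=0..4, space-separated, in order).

0 1 2 2 3

C = [4/15, 7/15, 11/15, 1, 1]
j=0: u_0=9/100 ∈ [0, 4/15) → index 0
j=1: u_1=29/100 ∈ [4/15, 7/15) → index 1
j=2: u_2=49/100 ∈ [7/15, 11/15) → index 2
j=3: u_3=69/100 ∈ [7/15, 11/15) → index 2
j=4: u_4=89/100 ∈ [11/15, 1) → index 3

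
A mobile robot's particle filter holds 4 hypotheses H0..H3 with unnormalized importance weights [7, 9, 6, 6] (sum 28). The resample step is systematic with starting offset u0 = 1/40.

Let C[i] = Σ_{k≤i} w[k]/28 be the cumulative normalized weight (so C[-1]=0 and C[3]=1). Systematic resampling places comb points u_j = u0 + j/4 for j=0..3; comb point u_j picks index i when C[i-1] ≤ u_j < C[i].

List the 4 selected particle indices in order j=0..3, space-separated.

C = [1/4, 4/7, 11/14, 1]
j=0: u_0=1/40 ∈ [0, 1/4) → index 0
j=1: u_1=11/40 ∈ [1/4, 4/7) → index 1
j=2: u_2=21/40 ∈ [1/4, 4/7) → index 1
j=3: u_3=31/40 ∈ [4/7, 11/14) → index 2

0 1 1 2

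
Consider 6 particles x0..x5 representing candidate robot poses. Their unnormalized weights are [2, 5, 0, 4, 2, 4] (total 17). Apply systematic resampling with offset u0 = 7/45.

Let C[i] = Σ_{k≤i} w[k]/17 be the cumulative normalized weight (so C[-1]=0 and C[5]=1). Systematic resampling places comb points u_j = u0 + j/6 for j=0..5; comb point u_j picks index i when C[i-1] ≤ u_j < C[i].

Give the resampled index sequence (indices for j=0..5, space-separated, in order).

1 1 3 4 5 5

C = [2/17, 7/17, 7/17, 11/17, 13/17, 1]
j=0: u_0=7/45 ∈ [2/17, 7/17) → index 1
j=1: u_1=29/90 ∈ [2/17, 7/17) → index 1
j=2: u_2=22/45 ∈ [7/17, 11/17) → index 3
j=3: u_3=59/90 ∈ [11/17, 13/17) → index 4
j=4: u_4=37/45 ∈ [13/17, 1) → index 5
j=5: u_5=89/90 ∈ [13/17, 1) → index 5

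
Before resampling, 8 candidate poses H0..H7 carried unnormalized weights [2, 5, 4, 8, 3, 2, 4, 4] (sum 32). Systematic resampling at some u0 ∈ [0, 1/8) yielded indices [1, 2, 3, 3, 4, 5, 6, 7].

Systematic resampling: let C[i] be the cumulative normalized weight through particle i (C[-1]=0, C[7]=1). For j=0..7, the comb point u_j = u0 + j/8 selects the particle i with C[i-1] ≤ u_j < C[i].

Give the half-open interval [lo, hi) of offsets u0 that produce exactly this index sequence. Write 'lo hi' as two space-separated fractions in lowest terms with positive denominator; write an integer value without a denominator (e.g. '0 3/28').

3/32 1/8

C = [1/16, 7/32, 11/32, 19/32, 11/16, 3/4, 7/8, 1]
j=0 picked index 1: u0 ∈ [1/16, 7/32)
j=1 picked index 2: u0 ∈ [3/32, 7/32)
j=2 picked index 3: u0 ∈ [3/32, 11/32)
j=3 picked index 3: u0 ∈ [-1/32, 7/32)
j=4 picked index 4: u0 ∈ [3/32, 3/16)
j=5 picked index 5: u0 ∈ [1/16, 1/8)
j=6 picked index 6: u0 ∈ [0, 1/8)
j=7 picked index 7: u0 ∈ [0, 1/8)
intersection: [3/32, 1/8)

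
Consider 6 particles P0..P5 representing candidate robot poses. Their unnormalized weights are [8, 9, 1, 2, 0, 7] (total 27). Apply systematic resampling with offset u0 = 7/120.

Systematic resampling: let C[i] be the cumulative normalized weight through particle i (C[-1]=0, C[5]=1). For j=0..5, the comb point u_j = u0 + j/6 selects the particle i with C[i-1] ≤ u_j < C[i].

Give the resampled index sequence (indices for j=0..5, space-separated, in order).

C = [8/27, 17/27, 2/3, 20/27, 20/27, 1]
j=0: u_0=7/120 ∈ [0, 8/27) → index 0
j=1: u_1=9/40 ∈ [0, 8/27) → index 0
j=2: u_2=47/120 ∈ [8/27, 17/27) → index 1
j=3: u_3=67/120 ∈ [8/27, 17/27) → index 1
j=4: u_4=29/40 ∈ [2/3, 20/27) → index 3
j=5: u_5=107/120 ∈ [20/27, 1) → index 5

0 0 1 1 3 5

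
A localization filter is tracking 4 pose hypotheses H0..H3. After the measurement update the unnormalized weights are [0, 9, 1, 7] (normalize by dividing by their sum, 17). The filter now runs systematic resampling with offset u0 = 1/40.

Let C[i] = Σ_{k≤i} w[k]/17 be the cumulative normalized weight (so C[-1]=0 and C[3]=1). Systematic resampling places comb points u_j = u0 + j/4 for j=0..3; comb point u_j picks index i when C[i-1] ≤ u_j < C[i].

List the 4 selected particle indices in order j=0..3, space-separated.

C = [0, 9/17, 10/17, 1]
j=0: u_0=1/40 ∈ [0, 9/17) → index 1
j=1: u_1=11/40 ∈ [0, 9/17) → index 1
j=2: u_2=21/40 ∈ [0, 9/17) → index 1
j=3: u_3=31/40 ∈ [10/17, 1) → index 3

1 1 1 3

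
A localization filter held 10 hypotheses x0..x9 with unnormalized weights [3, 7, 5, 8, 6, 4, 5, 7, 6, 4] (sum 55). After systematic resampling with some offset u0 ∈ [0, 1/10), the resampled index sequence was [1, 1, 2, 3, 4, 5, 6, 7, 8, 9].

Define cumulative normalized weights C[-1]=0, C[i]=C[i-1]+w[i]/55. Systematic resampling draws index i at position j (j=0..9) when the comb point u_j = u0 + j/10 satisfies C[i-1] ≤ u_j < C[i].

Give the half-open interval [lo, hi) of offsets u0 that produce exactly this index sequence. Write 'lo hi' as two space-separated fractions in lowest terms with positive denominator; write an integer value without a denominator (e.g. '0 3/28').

3/55 4/55

C = [3/55, 2/11, 3/11, 23/55, 29/55, 3/5, 38/55, 9/11, 51/55, 1]
j=0 picked index 1: u0 ∈ [3/55, 2/11)
j=1 picked index 1: u0 ∈ [-1/22, 9/110)
j=2 picked index 2: u0 ∈ [-1/55, 4/55)
j=3 picked index 3: u0 ∈ [-3/110, 13/110)
j=4 picked index 4: u0 ∈ [1/55, 7/55)
j=5 picked index 5: u0 ∈ [3/110, 1/10)
j=6 picked index 6: u0 ∈ [0, 1/11)
j=7 picked index 7: u0 ∈ [-1/110, 13/110)
j=8 picked index 8: u0 ∈ [1/55, 7/55)
j=9 picked index 9: u0 ∈ [3/110, 1/10)
intersection: [3/55, 4/55)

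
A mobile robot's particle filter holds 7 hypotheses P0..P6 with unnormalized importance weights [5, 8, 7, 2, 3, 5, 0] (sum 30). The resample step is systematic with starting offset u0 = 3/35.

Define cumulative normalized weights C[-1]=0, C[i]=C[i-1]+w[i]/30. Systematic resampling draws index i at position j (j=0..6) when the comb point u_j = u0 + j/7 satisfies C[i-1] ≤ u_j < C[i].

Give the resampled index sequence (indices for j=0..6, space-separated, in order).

C = [1/6, 13/30, 2/3, 11/15, 5/6, 1, 1]
j=0: u_0=3/35 ∈ [0, 1/6) → index 0
j=1: u_1=8/35 ∈ [1/6, 13/30) → index 1
j=2: u_2=13/35 ∈ [1/6, 13/30) → index 1
j=3: u_3=18/35 ∈ [13/30, 2/3) → index 2
j=4: u_4=23/35 ∈ [13/30, 2/3) → index 2
j=5: u_5=4/5 ∈ [11/15, 5/6) → index 4
j=6: u_6=33/35 ∈ [5/6, 1) → index 5

0 1 1 2 2 4 5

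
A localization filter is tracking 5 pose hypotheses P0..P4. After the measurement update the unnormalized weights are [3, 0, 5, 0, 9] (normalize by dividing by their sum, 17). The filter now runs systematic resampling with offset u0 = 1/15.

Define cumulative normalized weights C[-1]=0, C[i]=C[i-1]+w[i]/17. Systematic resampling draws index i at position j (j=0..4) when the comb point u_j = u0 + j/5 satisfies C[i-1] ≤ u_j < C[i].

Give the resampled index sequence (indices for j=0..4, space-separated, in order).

C = [3/17, 3/17, 8/17, 8/17, 1]
j=0: u_0=1/15 ∈ [0, 3/17) → index 0
j=1: u_1=4/15 ∈ [3/17, 8/17) → index 2
j=2: u_2=7/15 ∈ [3/17, 8/17) → index 2
j=3: u_3=2/3 ∈ [8/17, 1) → index 4
j=4: u_4=13/15 ∈ [8/17, 1) → index 4

0 2 2 4 4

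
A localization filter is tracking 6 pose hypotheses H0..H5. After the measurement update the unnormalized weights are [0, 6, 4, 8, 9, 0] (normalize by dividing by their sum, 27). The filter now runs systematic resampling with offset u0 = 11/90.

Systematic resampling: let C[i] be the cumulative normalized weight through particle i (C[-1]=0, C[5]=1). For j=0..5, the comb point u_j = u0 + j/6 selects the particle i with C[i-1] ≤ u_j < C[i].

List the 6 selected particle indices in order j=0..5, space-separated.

C = [0, 2/9, 10/27, 2/3, 1, 1]
j=0: u_0=11/90 ∈ [0, 2/9) → index 1
j=1: u_1=13/45 ∈ [2/9, 10/27) → index 2
j=2: u_2=41/90 ∈ [10/27, 2/3) → index 3
j=3: u_3=28/45 ∈ [10/27, 2/3) → index 3
j=4: u_4=71/90 ∈ [2/3, 1) → index 4
j=5: u_5=43/45 ∈ [2/3, 1) → index 4

1 2 3 3 4 4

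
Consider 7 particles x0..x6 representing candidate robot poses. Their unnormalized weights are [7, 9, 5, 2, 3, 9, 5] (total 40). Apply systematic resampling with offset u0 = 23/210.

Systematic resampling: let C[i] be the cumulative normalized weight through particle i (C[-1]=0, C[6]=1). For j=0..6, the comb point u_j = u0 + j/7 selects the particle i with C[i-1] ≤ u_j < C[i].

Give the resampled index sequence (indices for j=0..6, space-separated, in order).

0 1 1 3 5 5 6

C = [7/40, 2/5, 21/40, 23/40, 13/20, 7/8, 1]
j=0: u_0=23/210 ∈ [0, 7/40) → index 0
j=1: u_1=53/210 ∈ [7/40, 2/5) → index 1
j=2: u_2=83/210 ∈ [7/40, 2/5) → index 1
j=3: u_3=113/210 ∈ [21/40, 23/40) → index 3
j=4: u_4=143/210 ∈ [13/20, 7/8) → index 5
j=5: u_5=173/210 ∈ [13/20, 7/8) → index 5
j=6: u_6=29/30 ∈ [7/8, 1) → index 6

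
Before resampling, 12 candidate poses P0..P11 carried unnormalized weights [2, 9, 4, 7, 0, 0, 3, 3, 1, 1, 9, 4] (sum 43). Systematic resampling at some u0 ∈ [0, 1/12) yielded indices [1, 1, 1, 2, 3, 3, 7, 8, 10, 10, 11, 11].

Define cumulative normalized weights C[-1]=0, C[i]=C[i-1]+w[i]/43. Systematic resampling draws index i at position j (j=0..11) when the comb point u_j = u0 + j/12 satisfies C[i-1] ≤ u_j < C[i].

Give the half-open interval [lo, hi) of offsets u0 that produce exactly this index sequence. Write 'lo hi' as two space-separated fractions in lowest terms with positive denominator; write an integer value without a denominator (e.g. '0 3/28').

C = [2/43, 11/43, 15/43, 22/43, 22/43, 22/43, 25/43, 28/43, 29/43, 30/43, 39/43, 1]
j=0 picked index 1: u0 ∈ [2/43, 11/43)
j=1 picked index 1: u0 ∈ [-19/516, 89/516)
j=2 picked index 1: u0 ∈ [-31/258, 23/258)
j=3 picked index 2: u0 ∈ [1/172, 17/172)
j=4 picked index 3: u0 ∈ [2/129, 23/129)
j=5 picked index 3: u0 ∈ [-35/516, 49/516)
j=6 picked index 7: u0 ∈ [7/86, 13/86)
j=7 picked index 8: u0 ∈ [35/516, 47/516)
j=8 picked index 10: u0 ∈ [4/129, 31/129)
j=9 picked index 10: u0 ∈ [-9/172, 27/172)
j=10 picked index 11: u0 ∈ [19/258, 1/6)
j=11 picked index 11: u0 ∈ [-5/516, 1/12)
intersection: [7/86, 1/12)

7/86 1/12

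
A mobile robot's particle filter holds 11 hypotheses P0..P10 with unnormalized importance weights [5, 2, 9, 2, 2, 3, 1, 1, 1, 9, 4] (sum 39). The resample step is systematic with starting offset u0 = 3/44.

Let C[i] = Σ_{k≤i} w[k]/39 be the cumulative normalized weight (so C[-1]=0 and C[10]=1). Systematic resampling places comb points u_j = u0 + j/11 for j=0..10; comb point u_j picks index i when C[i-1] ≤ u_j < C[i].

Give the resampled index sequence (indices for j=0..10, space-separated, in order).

0 1 2 2 3 5 6 9 9 9 10

C = [5/39, 7/39, 16/39, 6/13, 20/39, 23/39, 8/13, 25/39, 2/3, 35/39, 1]
j=0: u_0=3/44 ∈ [0, 5/39) → index 0
j=1: u_1=7/44 ∈ [5/39, 7/39) → index 1
j=2: u_2=1/4 ∈ [7/39, 16/39) → index 2
j=3: u_3=15/44 ∈ [7/39, 16/39) → index 2
j=4: u_4=19/44 ∈ [16/39, 6/13) → index 3
j=5: u_5=23/44 ∈ [20/39, 23/39) → index 5
j=6: u_6=27/44 ∈ [23/39, 8/13) → index 6
j=7: u_7=31/44 ∈ [2/3, 35/39) → index 9
j=8: u_8=35/44 ∈ [2/3, 35/39) → index 9
j=9: u_9=39/44 ∈ [2/3, 35/39) → index 9
j=10: u_10=43/44 ∈ [35/39, 1) → index 10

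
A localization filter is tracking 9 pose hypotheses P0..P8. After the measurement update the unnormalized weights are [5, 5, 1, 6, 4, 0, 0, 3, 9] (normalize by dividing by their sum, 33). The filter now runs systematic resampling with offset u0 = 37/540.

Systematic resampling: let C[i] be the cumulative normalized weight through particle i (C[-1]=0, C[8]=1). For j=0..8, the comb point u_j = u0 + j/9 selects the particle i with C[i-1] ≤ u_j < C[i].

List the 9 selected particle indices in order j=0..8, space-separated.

0 1 1 3 3 4 8 8 8

C = [5/33, 10/33, 1/3, 17/33, 7/11, 7/11, 7/11, 8/11, 1]
j=0: u_0=37/540 ∈ [0, 5/33) → index 0
j=1: u_1=97/540 ∈ [5/33, 10/33) → index 1
j=2: u_2=157/540 ∈ [5/33, 10/33) → index 1
j=3: u_3=217/540 ∈ [1/3, 17/33) → index 3
j=4: u_4=277/540 ∈ [1/3, 17/33) → index 3
j=5: u_5=337/540 ∈ [17/33, 7/11) → index 4
j=6: u_6=397/540 ∈ [8/11, 1) → index 8
j=7: u_7=457/540 ∈ [8/11, 1) → index 8
j=8: u_8=517/540 ∈ [8/11, 1) → index 8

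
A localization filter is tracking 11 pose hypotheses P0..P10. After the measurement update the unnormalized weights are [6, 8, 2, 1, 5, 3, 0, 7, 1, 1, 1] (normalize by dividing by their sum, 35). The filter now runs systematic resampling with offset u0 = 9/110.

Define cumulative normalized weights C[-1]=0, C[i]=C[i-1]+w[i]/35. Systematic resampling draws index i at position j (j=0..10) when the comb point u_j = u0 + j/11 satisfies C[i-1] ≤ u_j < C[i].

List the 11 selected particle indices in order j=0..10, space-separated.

0 1 1 1 2 4 4 7 7 7 10

C = [6/35, 2/5, 16/35, 17/35, 22/35, 5/7, 5/7, 32/35, 33/35, 34/35, 1]
j=0: u_0=9/110 ∈ [0, 6/35) → index 0
j=1: u_1=19/110 ∈ [6/35, 2/5) → index 1
j=2: u_2=29/110 ∈ [6/35, 2/5) → index 1
j=3: u_3=39/110 ∈ [6/35, 2/5) → index 1
j=4: u_4=49/110 ∈ [2/5, 16/35) → index 2
j=5: u_5=59/110 ∈ [17/35, 22/35) → index 4
j=6: u_6=69/110 ∈ [17/35, 22/35) → index 4
j=7: u_7=79/110 ∈ [5/7, 32/35) → index 7
j=8: u_8=89/110 ∈ [5/7, 32/35) → index 7
j=9: u_9=9/10 ∈ [5/7, 32/35) → index 7
j=10: u_10=109/110 ∈ [34/35, 1) → index 10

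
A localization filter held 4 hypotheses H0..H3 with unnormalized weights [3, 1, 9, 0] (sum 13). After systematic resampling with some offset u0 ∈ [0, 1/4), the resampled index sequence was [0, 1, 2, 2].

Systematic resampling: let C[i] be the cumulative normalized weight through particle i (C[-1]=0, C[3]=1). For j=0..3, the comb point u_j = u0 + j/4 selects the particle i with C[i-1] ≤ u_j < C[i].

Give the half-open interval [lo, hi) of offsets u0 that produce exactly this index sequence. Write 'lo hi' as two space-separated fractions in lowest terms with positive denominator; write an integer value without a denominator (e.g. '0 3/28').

C = [3/13, 4/13, 1, 1]
j=0 picked index 0: u0 ∈ [0, 3/13)
j=1 picked index 1: u0 ∈ [-1/52, 3/52)
j=2 picked index 2: u0 ∈ [-5/26, 1/2)
j=3 picked index 2: u0 ∈ [-23/52, 1/4)
intersection: [0, 3/52)

0 3/52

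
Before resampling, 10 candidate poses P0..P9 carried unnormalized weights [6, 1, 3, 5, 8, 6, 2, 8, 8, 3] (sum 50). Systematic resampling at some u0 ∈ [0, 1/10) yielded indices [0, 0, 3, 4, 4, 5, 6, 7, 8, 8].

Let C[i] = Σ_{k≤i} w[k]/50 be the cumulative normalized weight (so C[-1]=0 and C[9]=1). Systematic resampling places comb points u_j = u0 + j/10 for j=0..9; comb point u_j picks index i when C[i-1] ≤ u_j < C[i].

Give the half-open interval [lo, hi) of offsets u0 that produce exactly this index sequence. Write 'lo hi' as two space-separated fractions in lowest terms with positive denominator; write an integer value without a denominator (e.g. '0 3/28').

C = [3/25, 7/50, 1/5, 3/10, 23/50, 29/50, 31/50, 39/50, 47/50, 1]
j=0 picked index 0: u0 ∈ [0, 3/25)
j=1 picked index 0: u0 ∈ [-1/10, 1/50)
j=2 picked index 3: u0 ∈ [0, 1/10)
j=3 picked index 4: u0 ∈ [0, 4/25)
j=4 picked index 4: u0 ∈ [-1/10, 3/50)
j=5 picked index 5: u0 ∈ [-1/25, 2/25)
j=6 picked index 6: u0 ∈ [-1/50, 1/50)
j=7 picked index 7: u0 ∈ [-2/25, 2/25)
j=8 picked index 8: u0 ∈ [-1/50, 7/50)
j=9 picked index 8: u0 ∈ [-3/25, 1/25)
intersection: [0, 1/50)

0 1/50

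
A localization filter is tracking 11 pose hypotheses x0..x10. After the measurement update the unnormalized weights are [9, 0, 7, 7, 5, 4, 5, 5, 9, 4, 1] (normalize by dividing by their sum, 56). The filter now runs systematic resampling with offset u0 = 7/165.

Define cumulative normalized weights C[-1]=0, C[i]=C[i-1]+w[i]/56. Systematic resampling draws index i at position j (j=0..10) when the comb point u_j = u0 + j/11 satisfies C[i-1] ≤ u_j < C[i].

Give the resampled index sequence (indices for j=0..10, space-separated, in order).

0 0 2 3 3 4 6 7 8 8 9

C = [9/56, 9/56, 2/7, 23/56, 1/2, 4/7, 37/56, 3/4, 51/56, 55/56, 1]
j=0: u_0=7/165 ∈ [0, 9/56) → index 0
j=1: u_1=2/15 ∈ [0, 9/56) → index 0
j=2: u_2=37/165 ∈ [9/56, 2/7) → index 2
j=3: u_3=52/165 ∈ [2/7, 23/56) → index 3
j=4: u_4=67/165 ∈ [2/7, 23/56) → index 3
j=5: u_5=82/165 ∈ [23/56, 1/2) → index 4
j=6: u_6=97/165 ∈ [4/7, 37/56) → index 6
j=7: u_7=112/165 ∈ [37/56, 3/4) → index 7
j=8: u_8=127/165 ∈ [3/4, 51/56) → index 8
j=9: u_9=142/165 ∈ [3/4, 51/56) → index 8
j=10: u_10=157/165 ∈ [51/56, 55/56) → index 9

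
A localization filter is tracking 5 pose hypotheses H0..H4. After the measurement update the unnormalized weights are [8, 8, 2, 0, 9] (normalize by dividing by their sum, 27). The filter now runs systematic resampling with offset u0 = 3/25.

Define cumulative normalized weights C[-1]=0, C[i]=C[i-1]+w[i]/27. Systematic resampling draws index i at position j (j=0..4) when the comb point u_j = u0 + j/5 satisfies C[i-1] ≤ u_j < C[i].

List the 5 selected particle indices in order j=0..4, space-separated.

0 1 1 4 4

C = [8/27, 16/27, 2/3, 2/3, 1]
j=0: u_0=3/25 ∈ [0, 8/27) → index 0
j=1: u_1=8/25 ∈ [8/27, 16/27) → index 1
j=2: u_2=13/25 ∈ [8/27, 16/27) → index 1
j=3: u_3=18/25 ∈ [2/3, 1) → index 4
j=4: u_4=23/25 ∈ [2/3, 1) → index 4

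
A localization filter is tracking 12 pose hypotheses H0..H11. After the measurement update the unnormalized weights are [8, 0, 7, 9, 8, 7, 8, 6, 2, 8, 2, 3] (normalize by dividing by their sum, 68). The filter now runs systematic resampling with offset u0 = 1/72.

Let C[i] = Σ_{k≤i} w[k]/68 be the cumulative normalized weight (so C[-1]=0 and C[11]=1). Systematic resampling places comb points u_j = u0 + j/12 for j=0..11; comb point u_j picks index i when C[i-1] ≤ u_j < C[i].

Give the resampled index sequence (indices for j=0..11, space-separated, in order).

C = [2/17, 2/17, 15/68, 6/17, 8/17, 39/68, 47/68, 53/68, 55/68, 63/68, 65/68, 1]
j=0: u_0=1/72 ∈ [0, 2/17) → index 0
j=1: u_1=7/72 ∈ [0, 2/17) → index 0
j=2: u_2=13/72 ∈ [2/17, 15/68) → index 2
j=3: u_3=19/72 ∈ [15/68, 6/17) → index 3
j=4: u_4=25/72 ∈ [15/68, 6/17) → index 3
j=5: u_5=31/72 ∈ [6/17, 8/17) → index 4
j=6: u_6=37/72 ∈ [8/17, 39/68) → index 5
j=7: u_7=43/72 ∈ [39/68, 47/68) → index 6
j=8: u_8=49/72 ∈ [39/68, 47/68) → index 6
j=9: u_9=55/72 ∈ [47/68, 53/68) → index 7
j=10: u_10=61/72 ∈ [55/68, 63/68) → index 9
j=11: u_11=67/72 ∈ [63/68, 65/68) → index 10

0 0 2 3 3 4 5 6 6 7 9 10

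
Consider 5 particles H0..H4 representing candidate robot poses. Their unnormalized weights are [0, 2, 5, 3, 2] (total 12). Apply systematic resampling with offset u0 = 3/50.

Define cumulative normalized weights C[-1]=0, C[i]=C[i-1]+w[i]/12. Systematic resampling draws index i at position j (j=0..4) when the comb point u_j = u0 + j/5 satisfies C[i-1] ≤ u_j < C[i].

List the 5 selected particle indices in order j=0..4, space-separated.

C = [0, 1/6, 7/12, 5/6, 1]
j=0: u_0=3/50 ∈ [0, 1/6) → index 1
j=1: u_1=13/50 ∈ [1/6, 7/12) → index 2
j=2: u_2=23/50 ∈ [1/6, 7/12) → index 2
j=3: u_3=33/50 ∈ [7/12, 5/6) → index 3
j=4: u_4=43/50 ∈ [5/6, 1) → index 4

1 2 2 3 4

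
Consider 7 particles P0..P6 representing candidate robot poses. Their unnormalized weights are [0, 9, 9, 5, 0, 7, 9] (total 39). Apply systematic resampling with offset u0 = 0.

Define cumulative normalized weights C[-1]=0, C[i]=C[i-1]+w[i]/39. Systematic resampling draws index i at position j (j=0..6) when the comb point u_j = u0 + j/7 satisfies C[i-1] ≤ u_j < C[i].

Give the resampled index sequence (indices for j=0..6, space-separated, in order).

1 1 2 2 3 5 6

C = [0, 3/13, 6/13, 23/39, 23/39, 10/13, 1]
j=0: u_0=0 ∈ [0, 3/13) → index 1
j=1: u_1=1/7 ∈ [0, 3/13) → index 1
j=2: u_2=2/7 ∈ [3/13, 6/13) → index 2
j=3: u_3=3/7 ∈ [3/13, 6/13) → index 2
j=4: u_4=4/7 ∈ [6/13, 23/39) → index 3
j=5: u_5=5/7 ∈ [23/39, 10/13) → index 5
j=6: u_6=6/7 ∈ [10/13, 1) → index 6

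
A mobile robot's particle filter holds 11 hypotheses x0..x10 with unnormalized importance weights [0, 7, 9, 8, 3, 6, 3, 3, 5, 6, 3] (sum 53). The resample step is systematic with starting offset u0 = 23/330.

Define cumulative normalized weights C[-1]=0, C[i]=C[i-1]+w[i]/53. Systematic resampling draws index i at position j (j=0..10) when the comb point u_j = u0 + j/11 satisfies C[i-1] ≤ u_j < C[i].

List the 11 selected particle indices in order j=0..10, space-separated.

1 2 2 3 3 5 5 7 8 9 10

C = [0, 7/53, 16/53, 24/53, 27/53, 33/53, 36/53, 39/53, 44/53, 50/53, 1]
j=0: u_0=23/330 ∈ [0, 7/53) → index 1
j=1: u_1=53/330 ∈ [7/53, 16/53) → index 2
j=2: u_2=83/330 ∈ [7/53, 16/53) → index 2
j=3: u_3=113/330 ∈ [16/53, 24/53) → index 3
j=4: u_4=13/30 ∈ [16/53, 24/53) → index 3
j=5: u_5=173/330 ∈ [27/53, 33/53) → index 5
j=6: u_6=203/330 ∈ [27/53, 33/53) → index 5
j=7: u_7=233/330 ∈ [36/53, 39/53) → index 7
j=8: u_8=263/330 ∈ [39/53, 44/53) → index 8
j=9: u_9=293/330 ∈ [44/53, 50/53) → index 9
j=10: u_10=323/330 ∈ [50/53, 1) → index 10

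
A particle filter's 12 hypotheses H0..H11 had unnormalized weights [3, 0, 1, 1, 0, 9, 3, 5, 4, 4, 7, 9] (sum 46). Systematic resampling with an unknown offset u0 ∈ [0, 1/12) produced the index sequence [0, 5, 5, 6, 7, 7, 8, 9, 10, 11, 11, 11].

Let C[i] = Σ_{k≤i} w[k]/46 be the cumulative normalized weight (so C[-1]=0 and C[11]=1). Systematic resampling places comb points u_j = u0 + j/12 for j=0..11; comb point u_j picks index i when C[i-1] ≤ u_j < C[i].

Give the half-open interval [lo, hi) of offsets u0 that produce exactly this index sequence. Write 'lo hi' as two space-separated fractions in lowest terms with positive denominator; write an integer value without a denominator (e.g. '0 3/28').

C = [3/46, 3/46, 2/23, 5/46, 5/46, 7/23, 17/46, 11/23, 13/23, 15/23, 37/46, 1]
j=0 picked index 0: u0 ∈ [0, 3/46)
j=1 picked index 5: u0 ∈ [7/276, 61/276)
j=2 picked index 5: u0 ∈ [-4/69, 19/138)
j=3 picked index 6: u0 ∈ [5/92, 11/92)
j=4 picked index 7: u0 ∈ [5/138, 10/69)
j=5 picked index 7: u0 ∈ [-13/276, 17/276)
j=6 picked index 8: u0 ∈ [-1/46, 3/46)
j=7 picked index 9: u0 ∈ [-5/276, 19/276)
j=8 picked index 10: u0 ∈ [-1/69, 19/138)
j=9 picked index 11: u0 ∈ [5/92, 1/4)
j=10 picked index 11: u0 ∈ [-2/69, 1/6)
j=11 picked index 11: u0 ∈ [-31/276, 1/12)
intersection: [5/92, 17/276)

5/92 17/276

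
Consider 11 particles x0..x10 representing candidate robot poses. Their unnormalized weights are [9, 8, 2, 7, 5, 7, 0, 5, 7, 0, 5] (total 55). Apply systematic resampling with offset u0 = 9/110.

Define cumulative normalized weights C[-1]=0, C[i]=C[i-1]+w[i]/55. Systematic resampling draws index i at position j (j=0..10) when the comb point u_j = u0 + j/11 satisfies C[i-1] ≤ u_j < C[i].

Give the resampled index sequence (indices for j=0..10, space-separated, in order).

0 1 1 3 3 4 5 7 8 8 10

C = [9/55, 17/55, 19/55, 26/55, 31/55, 38/55, 38/55, 43/55, 10/11, 10/11, 1]
j=0: u_0=9/110 ∈ [0, 9/55) → index 0
j=1: u_1=19/110 ∈ [9/55, 17/55) → index 1
j=2: u_2=29/110 ∈ [9/55, 17/55) → index 1
j=3: u_3=39/110 ∈ [19/55, 26/55) → index 3
j=4: u_4=49/110 ∈ [19/55, 26/55) → index 3
j=5: u_5=59/110 ∈ [26/55, 31/55) → index 4
j=6: u_6=69/110 ∈ [31/55, 38/55) → index 5
j=7: u_7=79/110 ∈ [38/55, 43/55) → index 7
j=8: u_8=89/110 ∈ [43/55, 10/11) → index 8
j=9: u_9=9/10 ∈ [43/55, 10/11) → index 8
j=10: u_10=109/110 ∈ [10/11, 1) → index 10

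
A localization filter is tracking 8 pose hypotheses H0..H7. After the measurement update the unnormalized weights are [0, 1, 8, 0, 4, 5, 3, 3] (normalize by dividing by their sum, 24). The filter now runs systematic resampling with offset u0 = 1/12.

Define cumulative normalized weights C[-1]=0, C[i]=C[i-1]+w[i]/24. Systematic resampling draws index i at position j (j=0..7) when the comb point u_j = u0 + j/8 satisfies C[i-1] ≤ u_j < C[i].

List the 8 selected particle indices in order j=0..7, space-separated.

C = [0, 1/24, 3/8, 3/8, 13/24, 3/4, 7/8, 1]
j=0: u_0=1/12 ∈ [1/24, 3/8) → index 2
j=1: u_1=5/24 ∈ [1/24, 3/8) → index 2
j=2: u_2=1/3 ∈ [1/24, 3/8) → index 2
j=3: u_3=11/24 ∈ [3/8, 13/24) → index 4
j=4: u_4=7/12 ∈ [13/24, 3/4) → index 5
j=5: u_5=17/24 ∈ [13/24, 3/4) → index 5
j=6: u_6=5/6 ∈ [3/4, 7/8) → index 6
j=7: u_7=23/24 ∈ [7/8, 1) → index 7

2 2 2 4 5 5 6 7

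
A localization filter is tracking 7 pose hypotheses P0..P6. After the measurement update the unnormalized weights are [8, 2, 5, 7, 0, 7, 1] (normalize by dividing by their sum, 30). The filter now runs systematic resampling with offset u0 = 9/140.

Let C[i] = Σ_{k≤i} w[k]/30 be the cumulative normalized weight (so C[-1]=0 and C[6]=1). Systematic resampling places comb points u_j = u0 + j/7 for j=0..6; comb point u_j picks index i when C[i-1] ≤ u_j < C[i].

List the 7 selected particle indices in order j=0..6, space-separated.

0 0 2 2 3 5 5

C = [4/15, 1/3, 1/2, 11/15, 11/15, 29/30, 1]
j=0: u_0=9/140 ∈ [0, 4/15) → index 0
j=1: u_1=29/140 ∈ [0, 4/15) → index 0
j=2: u_2=7/20 ∈ [1/3, 1/2) → index 2
j=3: u_3=69/140 ∈ [1/3, 1/2) → index 2
j=4: u_4=89/140 ∈ [1/2, 11/15) → index 3
j=5: u_5=109/140 ∈ [11/15, 29/30) → index 5
j=6: u_6=129/140 ∈ [11/15, 29/30) → index 5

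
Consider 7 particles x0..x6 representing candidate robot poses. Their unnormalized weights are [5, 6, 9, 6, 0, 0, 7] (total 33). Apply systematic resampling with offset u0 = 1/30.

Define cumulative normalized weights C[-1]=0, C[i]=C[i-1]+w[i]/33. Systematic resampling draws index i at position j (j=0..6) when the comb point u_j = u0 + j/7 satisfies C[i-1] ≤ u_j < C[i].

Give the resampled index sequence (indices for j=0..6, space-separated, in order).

C = [5/33, 1/3, 20/33, 26/33, 26/33, 26/33, 1]
j=0: u_0=1/30 ∈ [0, 5/33) → index 0
j=1: u_1=37/210 ∈ [5/33, 1/3) → index 1
j=2: u_2=67/210 ∈ [5/33, 1/3) → index 1
j=3: u_3=97/210 ∈ [1/3, 20/33) → index 2
j=4: u_4=127/210 ∈ [1/3, 20/33) → index 2
j=5: u_5=157/210 ∈ [20/33, 26/33) → index 3
j=6: u_6=187/210 ∈ [26/33, 1) → index 6

0 1 1 2 2 3 6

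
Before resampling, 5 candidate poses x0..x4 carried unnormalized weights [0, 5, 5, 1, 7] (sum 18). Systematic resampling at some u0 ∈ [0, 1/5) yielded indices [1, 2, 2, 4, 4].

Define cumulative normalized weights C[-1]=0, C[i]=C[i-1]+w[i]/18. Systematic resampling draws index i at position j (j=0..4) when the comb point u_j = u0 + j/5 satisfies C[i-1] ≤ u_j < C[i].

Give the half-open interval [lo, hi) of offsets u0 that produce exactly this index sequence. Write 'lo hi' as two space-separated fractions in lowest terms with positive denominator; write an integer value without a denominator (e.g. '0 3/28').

7/90 7/45

C = [0, 5/18, 5/9, 11/18, 1]
j=0 picked index 1: u0 ∈ [0, 5/18)
j=1 picked index 2: u0 ∈ [7/90, 16/45)
j=2 picked index 2: u0 ∈ [-11/90, 7/45)
j=3 picked index 4: u0 ∈ [1/90, 2/5)
j=4 picked index 4: u0 ∈ [-17/90, 1/5)
intersection: [7/90, 7/45)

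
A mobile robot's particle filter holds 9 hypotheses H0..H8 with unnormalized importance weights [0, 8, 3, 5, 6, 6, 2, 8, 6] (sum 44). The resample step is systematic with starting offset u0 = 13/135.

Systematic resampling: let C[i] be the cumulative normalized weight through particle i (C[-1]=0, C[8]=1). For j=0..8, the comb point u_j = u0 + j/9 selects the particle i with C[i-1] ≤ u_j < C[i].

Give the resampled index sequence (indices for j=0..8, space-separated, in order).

1 2 3 4 5 6 7 8 8

C = [0, 2/11, 1/4, 4/11, 1/2, 7/11, 15/22, 19/22, 1]
j=0: u_0=13/135 ∈ [0, 2/11) → index 1
j=1: u_1=28/135 ∈ [2/11, 1/4) → index 2
j=2: u_2=43/135 ∈ [1/4, 4/11) → index 3
j=3: u_3=58/135 ∈ [4/11, 1/2) → index 4
j=4: u_4=73/135 ∈ [1/2, 7/11) → index 5
j=5: u_5=88/135 ∈ [7/11, 15/22) → index 6
j=6: u_6=103/135 ∈ [15/22, 19/22) → index 7
j=7: u_7=118/135 ∈ [19/22, 1) → index 8
j=8: u_8=133/135 ∈ [19/22, 1) → index 8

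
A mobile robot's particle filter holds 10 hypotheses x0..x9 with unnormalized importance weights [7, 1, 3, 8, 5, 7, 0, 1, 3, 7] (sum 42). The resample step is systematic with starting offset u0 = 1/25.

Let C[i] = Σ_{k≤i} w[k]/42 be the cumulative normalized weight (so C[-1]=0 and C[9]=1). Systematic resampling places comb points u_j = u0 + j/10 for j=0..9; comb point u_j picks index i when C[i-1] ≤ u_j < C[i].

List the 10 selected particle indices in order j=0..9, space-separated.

C = [1/6, 4/21, 11/42, 19/42, 4/7, 31/42, 31/42, 16/21, 5/6, 1]
j=0: u_0=1/25 ∈ [0, 1/6) → index 0
j=1: u_1=7/50 ∈ [0, 1/6) → index 0
j=2: u_2=6/25 ∈ [4/21, 11/42) → index 2
j=3: u_3=17/50 ∈ [11/42, 19/42) → index 3
j=4: u_4=11/25 ∈ [11/42, 19/42) → index 3
j=5: u_5=27/50 ∈ [19/42, 4/7) → index 4
j=6: u_6=16/25 ∈ [4/7, 31/42) → index 5
j=7: u_7=37/50 ∈ [31/42, 16/21) → index 7
j=8: u_8=21/25 ∈ [5/6, 1) → index 9
j=9: u_9=47/50 ∈ [5/6, 1) → index 9

0 0 2 3 3 4 5 7 9 9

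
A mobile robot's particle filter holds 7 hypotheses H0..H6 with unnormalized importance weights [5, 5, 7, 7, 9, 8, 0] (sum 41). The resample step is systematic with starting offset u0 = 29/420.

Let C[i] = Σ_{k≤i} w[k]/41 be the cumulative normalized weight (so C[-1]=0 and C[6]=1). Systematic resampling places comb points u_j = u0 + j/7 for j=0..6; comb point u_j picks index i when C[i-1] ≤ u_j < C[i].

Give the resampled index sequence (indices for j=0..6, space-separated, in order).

0 1 2 3 4 4 5

C = [5/41, 10/41, 17/41, 24/41, 33/41, 1, 1]
j=0: u_0=29/420 ∈ [0, 5/41) → index 0
j=1: u_1=89/420 ∈ [5/41, 10/41) → index 1
j=2: u_2=149/420 ∈ [10/41, 17/41) → index 2
j=3: u_3=209/420 ∈ [17/41, 24/41) → index 3
j=4: u_4=269/420 ∈ [24/41, 33/41) → index 4
j=5: u_5=47/60 ∈ [24/41, 33/41) → index 4
j=6: u_6=389/420 ∈ [33/41, 1) → index 5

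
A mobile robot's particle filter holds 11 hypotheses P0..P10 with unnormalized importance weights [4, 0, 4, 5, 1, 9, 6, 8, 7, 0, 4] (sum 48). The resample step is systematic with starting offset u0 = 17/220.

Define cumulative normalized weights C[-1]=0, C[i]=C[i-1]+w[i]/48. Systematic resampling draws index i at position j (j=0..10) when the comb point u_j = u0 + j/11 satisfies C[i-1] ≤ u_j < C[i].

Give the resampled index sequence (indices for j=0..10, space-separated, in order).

0 3 3 5 5 6 7 7 8 8 10

C = [1/12, 1/12, 1/6, 13/48, 7/24, 23/48, 29/48, 37/48, 11/12, 11/12, 1]
j=0: u_0=17/220 ∈ [0, 1/12) → index 0
j=1: u_1=37/220 ∈ [1/6, 13/48) → index 3
j=2: u_2=57/220 ∈ [1/6, 13/48) → index 3
j=3: u_3=7/20 ∈ [7/24, 23/48) → index 5
j=4: u_4=97/220 ∈ [7/24, 23/48) → index 5
j=5: u_5=117/220 ∈ [23/48, 29/48) → index 6
j=6: u_6=137/220 ∈ [29/48, 37/48) → index 7
j=7: u_7=157/220 ∈ [29/48, 37/48) → index 7
j=8: u_8=177/220 ∈ [37/48, 11/12) → index 8
j=9: u_9=197/220 ∈ [37/48, 11/12) → index 8
j=10: u_10=217/220 ∈ [11/12, 1) → index 10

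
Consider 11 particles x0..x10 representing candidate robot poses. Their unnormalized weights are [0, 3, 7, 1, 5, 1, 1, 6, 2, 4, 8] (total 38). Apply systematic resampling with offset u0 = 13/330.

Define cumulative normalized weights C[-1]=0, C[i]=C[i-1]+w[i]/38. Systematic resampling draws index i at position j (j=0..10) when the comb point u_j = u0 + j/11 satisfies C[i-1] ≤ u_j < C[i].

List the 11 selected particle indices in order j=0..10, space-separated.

C = [0, 3/38, 5/19, 11/38, 8/19, 17/38, 9/19, 12/19, 13/19, 15/19, 1]
j=0: u_0=13/330 ∈ [0, 3/38) → index 1
j=1: u_1=43/330 ∈ [3/38, 5/19) → index 2
j=2: u_2=73/330 ∈ [3/38, 5/19) → index 2
j=3: u_3=103/330 ∈ [11/38, 8/19) → index 4
j=4: u_4=133/330 ∈ [11/38, 8/19) → index 4
j=5: u_5=163/330 ∈ [9/19, 12/19) → index 7
j=6: u_6=193/330 ∈ [9/19, 12/19) → index 7
j=7: u_7=223/330 ∈ [12/19, 13/19) → index 8
j=8: u_8=23/30 ∈ [13/19, 15/19) → index 9
j=9: u_9=283/330 ∈ [15/19, 1) → index 10
j=10: u_10=313/330 ∈ [15/19, 1) → index 10

1 2 2 4 4 7 7 8 9 10 10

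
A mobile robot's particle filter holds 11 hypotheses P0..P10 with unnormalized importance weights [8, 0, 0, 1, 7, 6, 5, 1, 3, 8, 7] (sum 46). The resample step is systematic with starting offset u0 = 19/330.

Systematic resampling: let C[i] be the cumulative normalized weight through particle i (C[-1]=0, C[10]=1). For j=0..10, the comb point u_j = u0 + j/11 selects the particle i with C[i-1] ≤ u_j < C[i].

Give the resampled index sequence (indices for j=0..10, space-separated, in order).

C = [4/23, 4/23, 4/23, 9/46, 8/23, 11/23, 27/46, 14/23, 31/46, 39/46, 1]
j=0: u_0=19/330 ∈ [0, 4/23) → index 0
j=1: u_1=49/330 ∈ [0, 4/23) → index 0
j=2: u_2=79/330 ∈ [9/46, 8/23) → index 4
j=3: u_3=109/330 ∈ [9/46, 8/23) → index 4
j=4: u_4=139/330 ∈ [8/23, 11/23) → index 5
j=5: u_5=169/330 ∈ [11/23, 27/46) → index 6
j=6: u_6=199/330 ∈ [27/46, 14/23) → index 7
j=7: u_7=229/330 ∈ [31/46, 39/46) → index 9
j=8: u_8=259/330 ∈ [31/46, 39/46) → index 9
j=9: u_9=289/330 ∈ [39/46, 1) → index 10
j=10: u_10=29/30 ∈ [39/46, 1) → index 10

0 0 4 4 5 6 7 9 9 10 10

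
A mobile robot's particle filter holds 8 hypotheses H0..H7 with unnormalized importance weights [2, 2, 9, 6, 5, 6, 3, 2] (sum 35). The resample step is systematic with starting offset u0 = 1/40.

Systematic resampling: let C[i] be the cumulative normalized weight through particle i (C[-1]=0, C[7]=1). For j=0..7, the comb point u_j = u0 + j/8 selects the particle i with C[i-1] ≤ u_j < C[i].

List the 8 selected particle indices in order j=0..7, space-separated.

0 2 2 3 3 4 5 6

C = [2/35, 4/35, 13/35, 19/35, 24/35, 6/7, 33/35, 1]
j=0: u_0=1/40 ∈ [0, 2/35) → index 0
j=1: u_1=3/20 ∈ [4/35, 13/35) → index 2
j=2: u_2=11/40 ∈ [4/35, 13/35) → index 2
j=3: u_3=2/5 ∈ [13/35, 19/35) → index 3
j=4: u_4=21/40 ∈ [13/35, 19/35) → index 3
j=5: u_5=13/20 ∈ [19/35, 24/35) → index 4
j=6: u_6=31/40 ∈ [24/35, 6/7) → index 5
j=7: u_7=9/10 ∈ [6/7, 33/35) → index 6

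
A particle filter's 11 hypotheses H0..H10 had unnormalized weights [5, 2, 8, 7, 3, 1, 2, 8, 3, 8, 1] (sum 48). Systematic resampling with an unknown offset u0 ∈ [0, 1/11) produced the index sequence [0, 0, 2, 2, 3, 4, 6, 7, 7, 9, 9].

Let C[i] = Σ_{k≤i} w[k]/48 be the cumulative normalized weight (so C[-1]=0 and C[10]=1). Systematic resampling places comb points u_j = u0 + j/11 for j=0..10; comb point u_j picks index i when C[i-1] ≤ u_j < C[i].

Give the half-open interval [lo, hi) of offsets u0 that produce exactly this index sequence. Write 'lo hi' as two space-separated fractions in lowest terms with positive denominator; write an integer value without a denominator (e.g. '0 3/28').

C = [5/48, 7/48, 5/16, 11/24, 25/48, 13/24, 7/12, 3/4, 13/16, 47/48, 1]
j=0 picked index 0: u0 ∈ [0, 5/48)
j=1 picked index 0: u0 ∈ [-1/11, 7/528)
j=2 picked index 2: u0 ∈ [-19/528, 23/176)
j=3 picked index 2: u0 ∈ [-67/528, 7/176)
j=4 picked index 3: u0 ∈ [-9/176, 25/264)
j=5 picked index 4: u0 ∈ [1/264, 35/528)
j=6 picked index 6: u0 ∈ [-1/264, 5/132)
j=7 picked index 7: u0 ∈ [-7/132, 5/44)
j=8 picked index 7: u0 ∈ [-19/132, 1/44)
j=9 picked index 9: u0 ∈ [-1/176, 85/528)
j=10 picked index 9: u0 ∈ [-17/176, 37/528)
intersection: [1/264, 7/528)

1/264 7/528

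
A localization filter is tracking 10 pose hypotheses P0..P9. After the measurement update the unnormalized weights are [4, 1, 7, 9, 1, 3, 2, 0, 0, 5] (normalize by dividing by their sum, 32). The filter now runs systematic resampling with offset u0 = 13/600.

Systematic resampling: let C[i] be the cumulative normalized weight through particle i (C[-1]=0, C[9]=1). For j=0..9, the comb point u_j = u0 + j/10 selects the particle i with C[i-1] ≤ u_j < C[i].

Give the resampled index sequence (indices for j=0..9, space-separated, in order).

0 0 2 2 3 3 3 5 6 9

C = [1/8, 5/32, 3/8, 21/32, 11/16, 25/32, 27/32, 27/32, 27/32, 1]
j=0: u_0=13/600 ∈ [0, 1/8) → index 0
j=1: u_1=73/600 ∈ [0, 1/8) → index 0
j=2: u_2=133/600 ∈ [5/32, 3/8) → index 2
j=3: u_3=193/600 ∈ [5/32, 3/8) → index 2
j=4: u_4=253/600 ∈ [3/8, 21/32) → index 3
j=5: u_5=313/600 ∈ [3/8, 21/32) → index 3
j=6: u_6=373/600 ∈ [3/8, 21/32) → index 3
j=7: u_7=433/600 ∈ [11/16, 25/32) → index 5
j=8: u_8=493/600 ∈ [25/32, 27/32) → index 6
j=9: u_9=553/600 ∈ [27/32, 1) → index 9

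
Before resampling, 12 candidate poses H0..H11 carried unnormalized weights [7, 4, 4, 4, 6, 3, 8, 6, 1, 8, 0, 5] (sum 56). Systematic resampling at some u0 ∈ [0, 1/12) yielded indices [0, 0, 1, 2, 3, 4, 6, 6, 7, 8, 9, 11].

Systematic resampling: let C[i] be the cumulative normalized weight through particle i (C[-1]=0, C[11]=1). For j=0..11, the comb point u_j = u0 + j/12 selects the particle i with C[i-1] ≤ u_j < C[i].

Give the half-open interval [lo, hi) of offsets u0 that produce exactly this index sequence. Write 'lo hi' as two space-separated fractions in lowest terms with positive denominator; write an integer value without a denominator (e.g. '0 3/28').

C = [1/8, 11/56, 15/56, 19/56, 25/56, 1/2, 9/14, 3/4, 43/56, 51/56, 51/56, 1]
j=0 picked index 0: u0 ∈ [0, 1/8)
j=1 picked index 0: u0 ∈ [-1/12, 1/24)
j=2 picked index 1: u0 ∈ [-1/24, 5/168)
j=3 picked index 2: u0 ∈ [-3/56, 1/56)
j=4 picked index 3: u0 ∈ [-11/168, 1/168)
j=5 picked index 4: u0 ∈ [-13/168, 5/168)
j=6 picked index 6: u0 ∈ [0, 1/7)
j=7 picked index 6: u0 ∈ [-1/12, 5/84)
j=8 picked index 7: u0 ∈ [-1/42, 1/12)
j=9 picked index 8: u0 ∈ [0, 1/56)
j=10 picked index 9: u0 ∈ [-11/168, 13/168)
j=11 picked index 11: u0 ∈ [-1/168, 1/12)
intersection: [0, 1/168)

0 1/168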